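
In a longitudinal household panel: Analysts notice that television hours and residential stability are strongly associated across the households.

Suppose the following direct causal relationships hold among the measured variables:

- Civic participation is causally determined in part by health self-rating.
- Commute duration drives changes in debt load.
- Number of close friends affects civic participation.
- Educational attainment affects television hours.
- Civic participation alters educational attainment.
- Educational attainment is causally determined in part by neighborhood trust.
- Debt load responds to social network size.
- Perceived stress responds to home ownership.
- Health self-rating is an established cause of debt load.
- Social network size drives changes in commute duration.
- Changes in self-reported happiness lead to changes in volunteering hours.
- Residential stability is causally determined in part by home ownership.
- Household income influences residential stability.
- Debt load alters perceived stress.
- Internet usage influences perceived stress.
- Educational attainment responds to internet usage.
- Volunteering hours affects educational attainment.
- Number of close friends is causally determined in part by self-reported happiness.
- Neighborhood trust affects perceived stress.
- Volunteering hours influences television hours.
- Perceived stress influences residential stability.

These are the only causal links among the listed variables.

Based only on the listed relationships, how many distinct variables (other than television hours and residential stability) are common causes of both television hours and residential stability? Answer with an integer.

The common causes are: health self-rating (to television hours via health self-rating → civic participation → educational attainment → television hours; to residential stability via health self-rating → debt load → perceived stress → residential stability); internet usage (to television hours via internet usage → educational attainment → television hours; to residential stability via internet usage → perceived stress → residential stability); neighborhood trust (to television hours via neighborhood trust → educational attainment → television hours; to residential stability via neighborhood trust → perceived stress → residential stability).
Every other variable lacks a causal path to at least one of television hours and residential stability.

3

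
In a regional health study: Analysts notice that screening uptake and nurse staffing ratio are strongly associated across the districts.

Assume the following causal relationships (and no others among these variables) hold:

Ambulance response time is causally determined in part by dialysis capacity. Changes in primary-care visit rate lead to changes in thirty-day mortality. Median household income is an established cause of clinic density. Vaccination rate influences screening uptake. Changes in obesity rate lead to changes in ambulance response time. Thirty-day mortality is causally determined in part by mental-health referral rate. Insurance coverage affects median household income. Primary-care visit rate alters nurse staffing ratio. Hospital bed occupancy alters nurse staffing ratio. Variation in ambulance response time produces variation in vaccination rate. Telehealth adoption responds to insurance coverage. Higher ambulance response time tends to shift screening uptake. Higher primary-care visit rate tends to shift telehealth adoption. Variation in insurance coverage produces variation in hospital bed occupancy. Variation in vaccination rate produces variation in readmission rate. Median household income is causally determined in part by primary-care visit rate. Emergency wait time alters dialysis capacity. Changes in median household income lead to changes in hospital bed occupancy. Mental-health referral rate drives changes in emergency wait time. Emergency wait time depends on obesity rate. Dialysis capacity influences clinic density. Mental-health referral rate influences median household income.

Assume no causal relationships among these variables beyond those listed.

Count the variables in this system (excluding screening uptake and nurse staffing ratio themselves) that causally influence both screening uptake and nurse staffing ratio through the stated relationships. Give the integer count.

The common causes are: mental-health referral rate (to screening uptake via mental-health referral rate → emergency wait time → dialysis capacity → ambulance response time → screening uptake; to nurse staffing ratio via mental-health referral rate → median household income → hospital bed occupancy → nurse staffing ratio).
Every other variable lacks a causal path to at least one of screening uptake and nurse staffing ratio.

1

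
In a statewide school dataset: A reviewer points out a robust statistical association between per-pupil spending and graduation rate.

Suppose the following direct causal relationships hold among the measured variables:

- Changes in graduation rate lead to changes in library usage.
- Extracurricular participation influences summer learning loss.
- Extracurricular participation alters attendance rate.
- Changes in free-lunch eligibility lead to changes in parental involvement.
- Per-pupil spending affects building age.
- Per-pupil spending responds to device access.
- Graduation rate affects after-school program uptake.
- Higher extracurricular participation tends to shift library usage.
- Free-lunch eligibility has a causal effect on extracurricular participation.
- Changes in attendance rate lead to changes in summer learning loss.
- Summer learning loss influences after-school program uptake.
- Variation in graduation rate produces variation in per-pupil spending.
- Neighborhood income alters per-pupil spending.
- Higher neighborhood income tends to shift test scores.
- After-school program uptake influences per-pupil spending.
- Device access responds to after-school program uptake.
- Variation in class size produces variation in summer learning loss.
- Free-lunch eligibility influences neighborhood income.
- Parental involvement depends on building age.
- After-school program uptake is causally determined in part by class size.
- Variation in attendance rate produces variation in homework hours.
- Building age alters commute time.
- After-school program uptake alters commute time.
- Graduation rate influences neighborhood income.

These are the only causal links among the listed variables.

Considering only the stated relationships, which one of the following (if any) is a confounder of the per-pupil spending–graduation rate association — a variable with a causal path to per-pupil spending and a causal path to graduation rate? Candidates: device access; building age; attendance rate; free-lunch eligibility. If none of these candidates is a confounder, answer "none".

none

None of the listed candidates has causal paths to both per-pupil spending and graduation rate in the stated relationships, so none is a common cause.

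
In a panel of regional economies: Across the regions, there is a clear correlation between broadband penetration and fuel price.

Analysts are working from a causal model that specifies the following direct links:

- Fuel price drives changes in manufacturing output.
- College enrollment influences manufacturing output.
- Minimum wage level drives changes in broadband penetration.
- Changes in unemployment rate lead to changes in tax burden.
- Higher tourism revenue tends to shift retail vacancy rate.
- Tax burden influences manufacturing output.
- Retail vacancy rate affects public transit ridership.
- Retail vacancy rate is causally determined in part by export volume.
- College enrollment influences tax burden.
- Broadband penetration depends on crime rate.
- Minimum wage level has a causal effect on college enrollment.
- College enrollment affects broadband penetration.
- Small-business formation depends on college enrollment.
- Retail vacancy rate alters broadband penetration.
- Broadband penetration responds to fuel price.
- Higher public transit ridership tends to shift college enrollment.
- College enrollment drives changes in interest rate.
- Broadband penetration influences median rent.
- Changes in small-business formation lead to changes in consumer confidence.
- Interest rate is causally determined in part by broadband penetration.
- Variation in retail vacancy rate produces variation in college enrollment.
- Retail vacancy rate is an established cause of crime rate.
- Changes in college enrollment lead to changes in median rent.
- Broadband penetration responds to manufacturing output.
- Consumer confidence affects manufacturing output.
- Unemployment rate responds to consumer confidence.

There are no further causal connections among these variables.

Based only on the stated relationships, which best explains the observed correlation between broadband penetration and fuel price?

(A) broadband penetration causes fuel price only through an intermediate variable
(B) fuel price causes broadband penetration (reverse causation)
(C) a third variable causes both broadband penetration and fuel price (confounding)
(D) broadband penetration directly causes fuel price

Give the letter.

The stated link runs fuel price → broadband penetration; broadband penetration has no causal path to fuel price. No variable causes both, so confounding is ruled out. The correlation reflects reverse causation.

B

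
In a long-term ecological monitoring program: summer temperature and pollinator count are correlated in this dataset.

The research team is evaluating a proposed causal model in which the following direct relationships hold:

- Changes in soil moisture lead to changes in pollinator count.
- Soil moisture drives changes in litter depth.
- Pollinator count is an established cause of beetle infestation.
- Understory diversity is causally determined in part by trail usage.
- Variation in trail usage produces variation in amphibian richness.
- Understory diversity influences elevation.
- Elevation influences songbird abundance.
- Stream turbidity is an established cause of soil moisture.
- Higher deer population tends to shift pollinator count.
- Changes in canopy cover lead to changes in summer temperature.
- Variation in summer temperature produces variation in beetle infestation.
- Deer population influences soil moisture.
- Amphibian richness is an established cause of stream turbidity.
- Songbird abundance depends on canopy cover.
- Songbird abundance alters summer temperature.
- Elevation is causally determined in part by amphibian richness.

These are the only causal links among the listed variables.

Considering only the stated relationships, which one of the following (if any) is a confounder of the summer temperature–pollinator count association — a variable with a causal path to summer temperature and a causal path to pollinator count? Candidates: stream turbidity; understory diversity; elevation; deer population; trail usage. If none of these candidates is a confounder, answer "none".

Trail usage causes summer temperature (trail usage → understory diversity → elevation → songbird abundance → summer temperature) and also causes pollinator count (trail usage → amphibian richness → stream turbidity → soil moisture → pollinator count); it is a common cause of both.
Each of the other candidates lacks a causal path to at least one of summer temperature and pollinator count, so they do not confound the relationship.

trail usage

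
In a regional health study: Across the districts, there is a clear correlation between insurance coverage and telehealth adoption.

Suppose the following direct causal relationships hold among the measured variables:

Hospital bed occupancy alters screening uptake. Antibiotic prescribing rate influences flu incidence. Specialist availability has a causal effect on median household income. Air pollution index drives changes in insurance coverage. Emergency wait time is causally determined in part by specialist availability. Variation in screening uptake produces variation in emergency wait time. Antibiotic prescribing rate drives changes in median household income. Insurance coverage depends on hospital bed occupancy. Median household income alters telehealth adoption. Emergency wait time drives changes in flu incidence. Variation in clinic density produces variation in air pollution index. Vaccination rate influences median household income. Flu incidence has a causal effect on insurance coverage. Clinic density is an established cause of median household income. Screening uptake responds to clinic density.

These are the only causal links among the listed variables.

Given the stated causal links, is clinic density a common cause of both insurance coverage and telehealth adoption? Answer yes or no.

yes

Clinic density has a causal path to insurance coverage (clinic density → air pollution index → insurance coverage) and to telehealth adoption (clinic density → median household income → telehealth adoption), so it is a common cause of both — a confounder.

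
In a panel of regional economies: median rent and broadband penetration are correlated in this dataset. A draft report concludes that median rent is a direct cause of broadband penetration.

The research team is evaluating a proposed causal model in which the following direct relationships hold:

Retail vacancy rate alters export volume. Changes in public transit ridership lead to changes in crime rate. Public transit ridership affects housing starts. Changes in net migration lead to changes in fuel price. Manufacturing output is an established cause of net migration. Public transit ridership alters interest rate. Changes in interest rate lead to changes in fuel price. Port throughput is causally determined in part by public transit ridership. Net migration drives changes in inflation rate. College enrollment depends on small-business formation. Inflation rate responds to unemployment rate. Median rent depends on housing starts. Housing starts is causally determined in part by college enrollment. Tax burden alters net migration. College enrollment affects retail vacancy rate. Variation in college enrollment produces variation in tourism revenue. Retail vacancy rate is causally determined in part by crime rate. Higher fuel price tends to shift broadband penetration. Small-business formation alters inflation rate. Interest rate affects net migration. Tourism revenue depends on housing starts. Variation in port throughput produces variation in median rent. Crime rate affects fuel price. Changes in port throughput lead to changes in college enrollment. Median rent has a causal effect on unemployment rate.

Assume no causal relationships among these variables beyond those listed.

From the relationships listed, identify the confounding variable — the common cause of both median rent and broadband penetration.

public transit ridership

Public transit ridership has a causal path to median rent (public transit ridership → housing starts → median rent) and a separate causal path to broadband penetration (public transit ridership → crime rate → fuel price → broadband penetration), so it is a common cause of both.
No stated relationship gives median rent a causal route to broadband penetration, so the correlation is explained by the shared upstream cause rather than a direct effect.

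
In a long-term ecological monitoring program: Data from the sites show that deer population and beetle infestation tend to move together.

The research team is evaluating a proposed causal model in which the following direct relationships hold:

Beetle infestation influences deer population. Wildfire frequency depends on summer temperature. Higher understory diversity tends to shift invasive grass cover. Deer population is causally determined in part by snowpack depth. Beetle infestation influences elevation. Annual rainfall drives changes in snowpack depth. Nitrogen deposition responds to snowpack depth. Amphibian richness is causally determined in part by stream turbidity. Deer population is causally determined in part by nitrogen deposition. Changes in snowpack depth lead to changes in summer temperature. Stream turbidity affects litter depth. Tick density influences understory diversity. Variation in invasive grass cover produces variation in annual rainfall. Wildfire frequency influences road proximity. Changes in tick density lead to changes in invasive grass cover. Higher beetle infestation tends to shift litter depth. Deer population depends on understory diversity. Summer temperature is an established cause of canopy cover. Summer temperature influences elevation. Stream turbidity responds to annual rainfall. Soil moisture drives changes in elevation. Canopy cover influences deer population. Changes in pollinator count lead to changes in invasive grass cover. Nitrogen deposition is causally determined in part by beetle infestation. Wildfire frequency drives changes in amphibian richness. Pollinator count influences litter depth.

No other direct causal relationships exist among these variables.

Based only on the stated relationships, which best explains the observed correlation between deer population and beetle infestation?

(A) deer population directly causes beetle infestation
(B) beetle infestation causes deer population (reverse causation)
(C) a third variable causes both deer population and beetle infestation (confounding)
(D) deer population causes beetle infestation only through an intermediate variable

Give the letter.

B

The stated link runs beetle infestation → deer population; deer population has no causal path to beetle infestation. No variable causes both, so confounding is ruled out. The correlation reflects reverse causation.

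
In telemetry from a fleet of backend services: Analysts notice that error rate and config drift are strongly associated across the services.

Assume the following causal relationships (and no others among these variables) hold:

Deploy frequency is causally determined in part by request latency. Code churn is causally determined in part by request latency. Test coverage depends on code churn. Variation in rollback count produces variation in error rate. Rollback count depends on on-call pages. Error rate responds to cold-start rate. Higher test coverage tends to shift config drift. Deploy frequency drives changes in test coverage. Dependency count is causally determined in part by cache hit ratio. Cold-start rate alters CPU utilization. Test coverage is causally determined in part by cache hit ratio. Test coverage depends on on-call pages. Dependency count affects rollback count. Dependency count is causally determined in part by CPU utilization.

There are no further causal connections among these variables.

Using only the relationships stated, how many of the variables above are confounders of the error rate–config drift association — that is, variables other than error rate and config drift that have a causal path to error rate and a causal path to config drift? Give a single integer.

The common causes are: cache hit ratio (to error rate via cache hit ratio → dependency count → rollback count → error rate; to config drift via cache hit ratio → test coverage → config drift); on-call pages (to error rate via on-call pages → rollback count → error rate; to config drift via on-call pages → test coverage → config drift).
Every other variable lacks a causal path to at least one of error rate and config drift.

2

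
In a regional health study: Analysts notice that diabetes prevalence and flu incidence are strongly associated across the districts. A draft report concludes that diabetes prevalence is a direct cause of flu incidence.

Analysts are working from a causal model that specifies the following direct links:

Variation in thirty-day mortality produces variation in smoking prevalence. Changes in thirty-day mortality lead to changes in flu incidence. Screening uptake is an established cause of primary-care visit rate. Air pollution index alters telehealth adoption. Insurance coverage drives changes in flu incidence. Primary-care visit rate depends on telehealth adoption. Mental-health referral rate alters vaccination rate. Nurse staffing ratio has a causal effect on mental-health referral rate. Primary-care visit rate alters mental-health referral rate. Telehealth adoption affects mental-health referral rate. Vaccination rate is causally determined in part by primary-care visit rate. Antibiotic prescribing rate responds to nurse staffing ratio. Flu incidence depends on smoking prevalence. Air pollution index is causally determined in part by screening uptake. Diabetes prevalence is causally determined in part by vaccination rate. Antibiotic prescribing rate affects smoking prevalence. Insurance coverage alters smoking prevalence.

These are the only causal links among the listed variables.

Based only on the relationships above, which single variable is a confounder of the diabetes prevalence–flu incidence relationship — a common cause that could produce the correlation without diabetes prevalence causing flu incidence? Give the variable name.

Nurse staffing ratio has a causal path to diabetes prevalence (nurse staffing ratio → mental-health referral rate → vaccination rate → diabetes prevalence) and a separate causal path to flu incidence (nurse staffing ratio → antibiotic prescribing rate → smoking prevalence → flu incidence), so it is a common cause of both.
No stated relationship gives diabetes prevalence a causal route to flu incidence, so the correlation is explained by the shared upstream cause rather than a direct effect.

nurse staffing ratio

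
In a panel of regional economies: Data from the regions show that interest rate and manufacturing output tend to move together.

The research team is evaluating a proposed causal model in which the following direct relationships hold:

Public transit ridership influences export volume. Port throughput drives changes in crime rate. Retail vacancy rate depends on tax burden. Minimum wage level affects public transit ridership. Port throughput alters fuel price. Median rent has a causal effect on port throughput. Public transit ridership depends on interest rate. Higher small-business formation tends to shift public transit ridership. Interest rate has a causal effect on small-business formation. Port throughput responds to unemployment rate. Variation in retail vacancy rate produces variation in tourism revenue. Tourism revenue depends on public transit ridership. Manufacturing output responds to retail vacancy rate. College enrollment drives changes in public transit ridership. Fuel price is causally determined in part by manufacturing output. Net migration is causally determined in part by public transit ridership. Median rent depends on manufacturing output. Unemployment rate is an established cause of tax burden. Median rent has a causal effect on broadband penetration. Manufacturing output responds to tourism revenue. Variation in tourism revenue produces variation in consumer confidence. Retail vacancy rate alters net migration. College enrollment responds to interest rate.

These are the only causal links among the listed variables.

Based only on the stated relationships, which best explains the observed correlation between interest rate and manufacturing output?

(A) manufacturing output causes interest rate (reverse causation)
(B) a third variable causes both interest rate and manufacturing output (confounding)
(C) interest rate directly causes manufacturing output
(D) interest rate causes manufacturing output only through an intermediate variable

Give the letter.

Interest rate reaches manufacturing output through interest rate → public transit ridership → tourism revenue → manufacturing output — an indirect causal chain with no direct interest rate → manufacturing output link. No variable causes both interest rate and manufacturing output, so confounding is ruled out; the effect is mediated.

D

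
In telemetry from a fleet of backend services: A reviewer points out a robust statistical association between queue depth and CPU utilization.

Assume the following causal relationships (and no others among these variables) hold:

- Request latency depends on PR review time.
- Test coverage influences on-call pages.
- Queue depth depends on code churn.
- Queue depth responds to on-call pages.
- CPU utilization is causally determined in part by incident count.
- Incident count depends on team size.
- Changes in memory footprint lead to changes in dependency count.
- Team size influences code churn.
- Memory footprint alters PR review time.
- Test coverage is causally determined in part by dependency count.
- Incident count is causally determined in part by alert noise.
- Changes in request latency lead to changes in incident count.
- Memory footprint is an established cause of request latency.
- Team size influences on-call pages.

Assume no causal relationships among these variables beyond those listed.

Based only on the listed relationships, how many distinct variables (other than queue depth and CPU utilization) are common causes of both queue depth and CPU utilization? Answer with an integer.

2

The common causes are: memory footprint (to queue depth via memory footprint → dependency count → test coverage → on-call pages → queue depth; to CPU utilization via memory footprint → request latency → incident count → CPU utilization); team size (to queue depth via team size → code churn → queue depth; to CPU utilization via team size → incident count → CPU utilization).
Every other variable lacks a causal path to at least one of queue depth and CPU utilization.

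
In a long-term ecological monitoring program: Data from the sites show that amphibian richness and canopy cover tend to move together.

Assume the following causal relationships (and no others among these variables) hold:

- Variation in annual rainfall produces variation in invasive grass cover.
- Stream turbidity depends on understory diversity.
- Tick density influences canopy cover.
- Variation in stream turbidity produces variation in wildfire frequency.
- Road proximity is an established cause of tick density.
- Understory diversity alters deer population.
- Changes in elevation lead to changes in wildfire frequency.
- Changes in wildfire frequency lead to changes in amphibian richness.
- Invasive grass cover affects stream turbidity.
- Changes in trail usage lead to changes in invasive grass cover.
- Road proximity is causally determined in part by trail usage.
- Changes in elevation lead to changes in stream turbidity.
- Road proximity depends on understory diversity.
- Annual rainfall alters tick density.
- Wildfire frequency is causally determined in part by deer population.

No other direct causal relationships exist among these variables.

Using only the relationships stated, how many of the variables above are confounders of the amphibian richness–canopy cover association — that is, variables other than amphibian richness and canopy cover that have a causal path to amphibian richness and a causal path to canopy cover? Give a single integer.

The common causes are: annual rainfall (to amphibian richness via annual rainfall → invasive grass cover → stream turbidity → wildfire frequency → amphibian richness; to canopy cover via annual rainfall → tick density → canopy cover); trail usage (to amphibian richness via trail usage → invasive grass cover → stream turbidity → wildfire frequency → amphibian richness; to canopy cover via trail usage → road proximity → tick density → canopy cover); understory diversity (to amphibian richness via understory diversity → deer population → wildfire frequency → amphibian richness; to canopy cover via understory diversity → road proximity → tick density → canopy cover).
Every other variable lacks a causal path to at least one of amphibian richness and canopy cover.

3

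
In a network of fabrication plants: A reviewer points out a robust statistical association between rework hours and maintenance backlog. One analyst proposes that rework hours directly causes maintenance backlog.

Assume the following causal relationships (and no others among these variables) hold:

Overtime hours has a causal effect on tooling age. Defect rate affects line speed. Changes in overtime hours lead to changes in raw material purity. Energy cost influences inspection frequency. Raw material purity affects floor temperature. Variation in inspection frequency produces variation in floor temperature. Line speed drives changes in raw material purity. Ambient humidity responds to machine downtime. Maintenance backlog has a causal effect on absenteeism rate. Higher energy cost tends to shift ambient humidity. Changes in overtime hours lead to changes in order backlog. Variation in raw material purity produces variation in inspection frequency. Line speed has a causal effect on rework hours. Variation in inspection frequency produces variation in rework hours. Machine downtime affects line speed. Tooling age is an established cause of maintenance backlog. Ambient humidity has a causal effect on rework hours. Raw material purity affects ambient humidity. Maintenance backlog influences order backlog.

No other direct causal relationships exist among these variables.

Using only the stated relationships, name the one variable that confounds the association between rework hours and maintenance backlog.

Overtime hours has a causal path to rework hours (overtime hours → raw material purity → ambient humidity → rework hours) and a separate causal path to maintenance backlog (overtime hours → tooling age → maintenance backlog), so it is a common cause of both.
No stated relationship gives rework hours a causal route to maintenance backlog, so the correlation is explained by the shared upstream cause rather than a direct effect.

overtime hours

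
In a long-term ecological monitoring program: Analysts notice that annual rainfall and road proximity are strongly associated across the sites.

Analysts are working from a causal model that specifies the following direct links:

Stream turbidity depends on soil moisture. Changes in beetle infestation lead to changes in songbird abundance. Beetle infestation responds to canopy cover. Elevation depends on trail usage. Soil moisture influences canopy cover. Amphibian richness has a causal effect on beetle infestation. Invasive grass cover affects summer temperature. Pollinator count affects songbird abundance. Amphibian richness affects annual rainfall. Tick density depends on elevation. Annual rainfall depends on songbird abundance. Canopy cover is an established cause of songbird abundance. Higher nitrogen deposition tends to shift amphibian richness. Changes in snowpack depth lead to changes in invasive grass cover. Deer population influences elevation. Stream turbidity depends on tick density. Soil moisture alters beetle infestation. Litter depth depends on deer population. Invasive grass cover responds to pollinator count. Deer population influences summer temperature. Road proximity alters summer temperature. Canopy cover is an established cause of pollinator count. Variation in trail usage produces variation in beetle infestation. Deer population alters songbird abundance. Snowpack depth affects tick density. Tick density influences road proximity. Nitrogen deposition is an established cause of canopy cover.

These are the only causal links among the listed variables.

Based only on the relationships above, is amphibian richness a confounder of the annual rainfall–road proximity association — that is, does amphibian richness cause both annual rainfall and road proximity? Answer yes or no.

no

Amphibian richness has no stated causal path to road proximity. A confounder must cause both variables, so amphibian richness does not qualify.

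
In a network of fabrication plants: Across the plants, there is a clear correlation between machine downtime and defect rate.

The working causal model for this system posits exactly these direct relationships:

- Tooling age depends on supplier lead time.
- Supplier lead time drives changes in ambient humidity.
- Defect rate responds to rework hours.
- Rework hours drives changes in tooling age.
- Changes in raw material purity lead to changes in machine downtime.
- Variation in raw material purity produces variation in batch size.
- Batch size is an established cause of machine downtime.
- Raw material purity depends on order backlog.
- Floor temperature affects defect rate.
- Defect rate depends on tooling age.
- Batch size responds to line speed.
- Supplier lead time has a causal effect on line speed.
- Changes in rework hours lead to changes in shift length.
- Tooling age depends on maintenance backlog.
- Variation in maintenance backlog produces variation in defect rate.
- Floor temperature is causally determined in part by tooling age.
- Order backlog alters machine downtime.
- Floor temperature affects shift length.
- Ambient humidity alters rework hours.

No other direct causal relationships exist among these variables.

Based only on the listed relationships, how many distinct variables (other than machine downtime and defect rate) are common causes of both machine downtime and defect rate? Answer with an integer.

The common causes are: supplier lead time (to machine downtime via supplier lead time → line speed → batch size → machine downtime; to defect rate via supplier lead time → tooling age → defect rate).
Every other variable lacks a causal path to at least one of machine downtime and defect rate.

1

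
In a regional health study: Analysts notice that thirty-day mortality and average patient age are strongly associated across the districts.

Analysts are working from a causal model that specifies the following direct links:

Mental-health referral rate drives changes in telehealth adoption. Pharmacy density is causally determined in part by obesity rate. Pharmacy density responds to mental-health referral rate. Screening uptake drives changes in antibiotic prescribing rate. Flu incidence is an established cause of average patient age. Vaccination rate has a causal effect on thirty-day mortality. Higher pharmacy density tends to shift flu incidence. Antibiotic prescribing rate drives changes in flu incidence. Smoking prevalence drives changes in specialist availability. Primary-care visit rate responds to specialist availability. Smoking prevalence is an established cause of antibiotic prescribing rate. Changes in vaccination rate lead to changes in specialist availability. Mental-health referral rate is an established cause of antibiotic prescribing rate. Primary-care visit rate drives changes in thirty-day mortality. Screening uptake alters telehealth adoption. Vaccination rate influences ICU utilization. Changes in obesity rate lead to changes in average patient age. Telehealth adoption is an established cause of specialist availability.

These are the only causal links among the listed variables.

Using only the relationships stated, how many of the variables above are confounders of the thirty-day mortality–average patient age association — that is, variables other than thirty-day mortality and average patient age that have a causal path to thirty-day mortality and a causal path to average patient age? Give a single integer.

The common causes are: mental-health referral rate (to thirty-day mortality via mental-health referral rate → telehealth adoption → specialist availability → primary-care visit rate → thirty-day mortality; to average patient age via mental-health referral rate → antibiotic prescribing rate → flu incidence → average patient age); screening uptake (to thirty-day mortality via screening uptake → telehealth adoption → specialist availability → primary-care visit rate → thirty-day mortality; to average patient age via screening uptake → antibiotic prescribing rate → flu incidence → average patient age); smoking prevalence (to thirty-day mortality via smoking prevalence → specialist availability → primary-care visit rate → thirty-day mortality; to average patient age via smoking prevalence → antibiotic prescribing rate → flu incidence → average patient age).
Every other variable lacks a causal path to at least one of thirty-day mortality and average patient age.

3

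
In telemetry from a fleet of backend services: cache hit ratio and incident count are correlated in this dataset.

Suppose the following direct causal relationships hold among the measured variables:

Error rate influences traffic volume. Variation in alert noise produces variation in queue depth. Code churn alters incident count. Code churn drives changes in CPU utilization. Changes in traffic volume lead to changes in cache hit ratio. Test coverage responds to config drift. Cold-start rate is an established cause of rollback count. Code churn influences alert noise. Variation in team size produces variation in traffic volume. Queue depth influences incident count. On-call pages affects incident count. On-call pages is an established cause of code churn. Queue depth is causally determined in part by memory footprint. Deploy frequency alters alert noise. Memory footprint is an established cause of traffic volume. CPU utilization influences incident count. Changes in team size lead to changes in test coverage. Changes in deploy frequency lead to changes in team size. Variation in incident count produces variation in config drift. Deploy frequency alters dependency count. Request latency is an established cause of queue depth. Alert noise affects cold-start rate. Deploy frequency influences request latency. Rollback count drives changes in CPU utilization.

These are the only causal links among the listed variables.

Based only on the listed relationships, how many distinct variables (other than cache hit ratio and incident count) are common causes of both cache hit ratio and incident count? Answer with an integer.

2

The common causes are: deploy frequency (to cache hit ratio via deploy frequency → team size → traffic volume → cache hit ratio; to incident count via deploy frequency → alert noise → queue depth → incident count); memory footprint (to cache hit ratio via memory footprint → traffic volume → cache hit ratio; to incident count via memory footprint → queue depth → incident count).
Every other variable lacks a causal path to at least one of cache hit ratio and incident count.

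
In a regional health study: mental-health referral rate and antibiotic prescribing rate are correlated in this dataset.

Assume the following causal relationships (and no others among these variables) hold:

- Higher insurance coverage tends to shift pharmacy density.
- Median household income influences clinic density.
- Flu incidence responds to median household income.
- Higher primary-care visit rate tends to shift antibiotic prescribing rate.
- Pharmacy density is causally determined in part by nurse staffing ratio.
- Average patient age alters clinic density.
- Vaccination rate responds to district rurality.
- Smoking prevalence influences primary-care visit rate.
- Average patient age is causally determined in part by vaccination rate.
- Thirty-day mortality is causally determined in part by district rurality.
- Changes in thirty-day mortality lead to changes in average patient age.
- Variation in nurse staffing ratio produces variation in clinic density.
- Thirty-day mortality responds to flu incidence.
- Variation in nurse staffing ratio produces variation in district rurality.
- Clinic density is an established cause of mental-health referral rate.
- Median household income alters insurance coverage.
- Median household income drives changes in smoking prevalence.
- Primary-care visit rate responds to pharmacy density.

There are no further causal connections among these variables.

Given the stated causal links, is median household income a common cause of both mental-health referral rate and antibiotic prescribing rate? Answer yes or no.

Median household income has a causal path to mental-health referral rate (median household income → clinic density → mental-health referral rate) and to antibiotic prescribing rate (median household income → smoking prevalence → primary-care visit rate → antibiotic prescribing rate), so it is a common cause of both — a confounder.

yes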